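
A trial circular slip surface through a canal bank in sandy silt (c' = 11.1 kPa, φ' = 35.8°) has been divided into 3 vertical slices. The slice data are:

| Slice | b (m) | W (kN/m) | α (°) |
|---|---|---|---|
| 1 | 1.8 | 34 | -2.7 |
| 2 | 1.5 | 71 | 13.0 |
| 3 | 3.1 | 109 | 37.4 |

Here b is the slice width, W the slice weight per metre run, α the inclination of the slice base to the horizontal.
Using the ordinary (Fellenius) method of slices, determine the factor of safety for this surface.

Ordinary method of slices: FS = Σ[c'·Δl_i + (W_i cosα_i)·tanφ'] / Σ W_i sinα_i, with Δl_i = b_i / cosα_i.
Slice 1: Δl = 1.8/cos(-2.7°) = 1.802 m; N'_1 = 34·cos(-2.7°) = 34.0; c'Δl = 20.00; W sinα = -1.6
Slice 2: Δl = 1.5/cos13.0° = 1.539 m; N'_2 = 71·cos13.0° = 69.2; c'Δl = 17.09; W sinα = 16.0
Slice 3: Δl = 3.1/cos37.4° = 3.902 m; N'_3 = 109·cos37.4° = 86.6; c'Δl = 43.31; W sinα = 66.2
Σc'Δl = 80.4 kN/m; ΣN' = 189.7 kN/m; ΣW sinα = 80.6 kN/m
Resisting = 80.4 + 189.7·tan35.8° = 80.4 + 136.8 = 217.2 kN/m
FS = 217.2 / 80.6 = 2.696

FS = 2.70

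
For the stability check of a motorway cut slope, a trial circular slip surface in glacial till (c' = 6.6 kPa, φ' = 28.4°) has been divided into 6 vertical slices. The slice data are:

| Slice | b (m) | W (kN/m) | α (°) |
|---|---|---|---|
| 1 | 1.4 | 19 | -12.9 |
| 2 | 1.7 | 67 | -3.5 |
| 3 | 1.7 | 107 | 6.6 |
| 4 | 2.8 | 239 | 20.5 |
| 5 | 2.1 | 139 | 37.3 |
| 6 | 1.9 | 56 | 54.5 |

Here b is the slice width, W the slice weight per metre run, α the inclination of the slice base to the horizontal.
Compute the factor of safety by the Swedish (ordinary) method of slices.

FS = 1.81

Ordinary method of slices: FS = Σ[c'·Δl_i + (W_i cosα_i)·tanφ'] / Σ W_i sinα_i, with Δl_i = b_i / cosα_i.
Slice 1: Δl = 1.4/cos(-12.9°) = 1.436 m; N'_1 = 19·cos(-12.9°) = 18.5; c'Δl = 9.48; W sinα = -4.2
Slice 2: Δl = 1.7/cos(-3.5°) = 1.703 m; N'_2 = 67·cos(-3.5°) = 66.9; c'Δl = 11.24; W sinα = -4.1
Slice 3: Δl = 1.7/cos6.6° = 1.711 m; N'_3 = 107·cos6.6° = 106.3; c'Δl = 11.29; W sinα = 12.3
Slice 4: Δl = 2.8/cos20.5° = 2.989 m; N'_4 = 239·cos20.5° = 223.9; c'Δl = 19.73; W sinα = 83.7
Slice 5: Δl = 2.1/cos37.3° = 2.640 m; N'_5 = 139·cos37.3° = 110.6; c'Δl = 17.42; W sinα = 84.2
Slice 6: Δl = 1.9/cos54.5° = 3.272 m; N'_6 = 56·cos54.5° = 32.5; c'Δl = 21.59; W sinα = 45.6
Σc'Δl = 90.8 kN/m; ΣN' = 558.6 kN/m; ΣW sinα = 217.5 kN/m
Resisting = 90.8 + 558.6·tan28.4° = 90.8 + 302.1 = 392.8 kN/m
FS = 392.8 / 217.5 = 1.806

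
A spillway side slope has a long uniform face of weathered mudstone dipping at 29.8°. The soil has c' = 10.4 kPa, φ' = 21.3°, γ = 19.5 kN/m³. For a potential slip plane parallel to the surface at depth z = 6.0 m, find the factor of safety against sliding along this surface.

For an infinite slope with a slip plane parallel to the surface (no pore pressure): FS = [c' + γz cos²β tanφ'] / [γz sinβ cosβ].
γz = 19.5·6.0 = 117.00 kN/m²
Numerator = 10.4 + 117.00·cos²29.8°·tan21.3° = 10.4 + 117.00·0.7530·0.3899 = 44.750 kPa
Denominator = 117.00·sin29.8°·cos29.8° = 117.00·0.4970·0.8678 = 50.457 kPa
FS = 44.750 / 50.457 = 0.887

FS = 0.89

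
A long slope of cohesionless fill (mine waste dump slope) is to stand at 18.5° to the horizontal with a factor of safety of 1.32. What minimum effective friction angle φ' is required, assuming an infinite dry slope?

FS = tanφ'/tanβ ⇒ tanφ' = FS · tanβ = 1.32 · tan18.5° = 0.4417
φ' = arctan(0.4417) = 23.83°

φ' = 23.8°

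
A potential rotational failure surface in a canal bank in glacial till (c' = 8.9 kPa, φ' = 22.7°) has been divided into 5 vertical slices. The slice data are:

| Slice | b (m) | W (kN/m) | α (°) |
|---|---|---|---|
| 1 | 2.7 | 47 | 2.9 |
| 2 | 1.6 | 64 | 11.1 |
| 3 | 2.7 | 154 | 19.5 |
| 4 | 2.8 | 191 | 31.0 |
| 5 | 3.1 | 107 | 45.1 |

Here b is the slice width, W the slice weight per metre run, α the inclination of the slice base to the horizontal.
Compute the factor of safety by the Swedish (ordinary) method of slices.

Ordinary method of slices: FS = Σ[c'·Δl_i + (W_i cosα_i)·tanφ'] / Σ W_i sinα_i, with Δl_i = b_i / cosα_i.
Slice 1: Δl = 2.7/cos2.9° = 2.703 m; N'_1 = 47·cos2.9° = 46.9; c'Δl = 24.06; W sinα = 2.4
Slice 2: Δl = 1.6/cos11.1° = 1.631 m; N'_2 = 64·cos11.1° = 62.8; c'Δl = 14.51; W sinα = 12.3
Slice 3: Δl = 2.7/cos19.5° = 2.864 m; N'_3 = 154·cos19.5° = 145.2; c'Δl = 25.49; W sinα = 51.4
Slice 4: Δl = 2.8/cos31.0° = 3.267 m; N'_4 = 191·cos31.0° = 163.7; c'Δl = 29.07; W sinα = 98.4
Slice 5: Δl = 3.1/cos45.1° = 4.392 m; N'_5 = 107·cos45.1° = 75.5; c'Δl = 39.09; W sinα = 75.8
Σc'Δl = 132.2 kN/m; ΣN' = 494.2 kN/m; ΣW sinα = 240.3 kN/m
Resisting = 132.2 + 494.2·tan22.7° = 132.2 + 206.7 = 338.9 kN/m
FS = 338.9 / 240.3 = 1.411

FS = 1.41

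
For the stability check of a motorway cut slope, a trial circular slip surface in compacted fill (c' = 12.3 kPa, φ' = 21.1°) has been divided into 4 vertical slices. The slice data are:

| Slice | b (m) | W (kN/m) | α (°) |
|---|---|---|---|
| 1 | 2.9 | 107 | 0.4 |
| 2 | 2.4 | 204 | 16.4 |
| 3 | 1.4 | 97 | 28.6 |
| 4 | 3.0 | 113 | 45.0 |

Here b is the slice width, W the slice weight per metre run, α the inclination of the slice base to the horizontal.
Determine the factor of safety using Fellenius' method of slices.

Ordinary method of slices: FS = Σ[c'·Δl_i + (W_i cosα_i)·tanφ'] / Σ W_i sinα_i, with Δl_i = b_i / cosα_i.
Slice 1: Δl = 2.9/cos0.4° = 2.900 m; N'_1 = 107·cos0.4° = 107.0; c'Δl = 35.67; W sinα = 0.7
Slice 2: Δl = 2.4/cos16.4° = 2.502 m; N'_2 = 204·cos16.4° = 195.7; c'Δl = 30.77; W sinα = 57.6
Slice 3: Δl = 1.4/cos28.6° = 1.595 m; N'_3 = 97·cos28.6° = 85.2; c'Δl = 19.61; W sinα = 46.4
Slice 4: Δl = 3.0/cos45.0° = 4.243 m; N'_4 = 113·cos45.0° = 79.9; c'Δl = 52.18; W sinα = 79.9
Σc'Δl = 138.2 kN/m; ΣN' = 467.8 kN/m; ΣW sinα = 184.7 kN/m
Resisting = 138.2 + 467.8·tan21.1° = 138.2 + 180.5 = 318.7 kN/m
FS = 318.7 / 184.7 = 1.726

FS = 1.73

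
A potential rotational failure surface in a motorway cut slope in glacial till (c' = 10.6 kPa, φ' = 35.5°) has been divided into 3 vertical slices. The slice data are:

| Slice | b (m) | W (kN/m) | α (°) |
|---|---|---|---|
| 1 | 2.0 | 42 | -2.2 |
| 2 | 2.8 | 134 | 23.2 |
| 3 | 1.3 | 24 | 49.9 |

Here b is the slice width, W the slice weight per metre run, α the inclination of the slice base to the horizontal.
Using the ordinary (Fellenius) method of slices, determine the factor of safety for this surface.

FS = 2.93

Ordinary method of slices: FS = Σ[c'·Δl_i + (W_i cosα_i)·tanφ'] / Σ W_i sinα_i, with Δl_i = b_i / cosα_i.
Slice 1: Δl = 2.0/cos(-2.2°) = 2.001 m; N'_1 = 42·cos(-2.2°) = 42.0; c'Δl = 21.22; W sinα = -1.6
Slice 2: Δl = 2.8/cos23.2° = 3.046 m; N'_2 = 134·cos23.2° = 123.2; c'Δl = 32.29; W sinα = 52.8
Slice 3: Δl = 1.3/cos49.9° = 2.018 m; N'_3 = 24·cos49.9° = 15.5; c'Δl = 21.39; W sinα = 18.4
Σc'Δl = 74.9 kN/m; ΣN' = 180.6 kN/m; ΣW sinα = 69.5 kN/m
Resisting = 74.9 + 180.6·tan35.5° = 74.9 + 128.8 = 203.7 kN/m
FS = 203.7 / 69.5 = 2.930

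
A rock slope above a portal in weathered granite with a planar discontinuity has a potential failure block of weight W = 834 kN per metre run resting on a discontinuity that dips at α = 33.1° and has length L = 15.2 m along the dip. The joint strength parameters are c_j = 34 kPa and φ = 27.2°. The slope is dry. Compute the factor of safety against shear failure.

Resolving the block weight along and normal to the plane and applying the Mohr–Coulomb strength on the joint:
N' = W cosα = 834·cos33.1° = 698.7 kN/m
Driving force T = W sinα = 834·sin33.1° = 455.4 kN/m
Resisting force R = c_j·L + N'·tanφ = 34·15.2 + 698.7·tan27.2° = 516.8 + 359.1 = 875.9 kN/m
FS = R / T = 875.9 / 455.4 = 1.923

FS = 1.92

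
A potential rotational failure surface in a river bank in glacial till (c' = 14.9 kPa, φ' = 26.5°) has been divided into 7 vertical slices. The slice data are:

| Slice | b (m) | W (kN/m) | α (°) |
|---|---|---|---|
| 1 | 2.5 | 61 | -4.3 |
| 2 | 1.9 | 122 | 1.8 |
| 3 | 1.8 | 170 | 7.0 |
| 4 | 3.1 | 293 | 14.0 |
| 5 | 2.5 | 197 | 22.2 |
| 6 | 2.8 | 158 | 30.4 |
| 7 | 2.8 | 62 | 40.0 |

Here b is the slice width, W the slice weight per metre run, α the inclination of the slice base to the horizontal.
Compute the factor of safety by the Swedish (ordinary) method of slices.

FS = 2.75

Ordinary method of slices: FS = Σ[c'·Δl_i + (W_i cosα_i)·tanφ'] / Σ W_i sinα_i, with Δl_i = b_i / cosα_i.
Slice 1: Δl = 2.5/cos(-4.3°) = 2.507 m; N'_1 = 61·cos(-4.3°) = 60.8; c'Δl = 37.36; W sinα = -4.6
Slice 2: Δl = 1.9/cos1.8° = 1.901 m; N'_2 = 122·cos1.8° = 121.9; c'Δl = 28.32; W sinα = 3.8
Slice 3: Δl = 1.8/cos7.0° = 1.814 m; N'_3 = 170·cos7.0° = 168.7; c'Δl = 27.02; W sinα = 20.7
Slice 4: Δl = 3.1/cos14.0° = 3.195 m; N'_4 = 293·cos14.0° = 284.3; c'Δl = 47.60; W sinα = 70.9
Slice 5: Δl = 2.5/cos22.2° = 2.700 m; N'_5 = 197·cos22.2° = 182.4; c'Δl = 40.23; W sinα = 74.4
Slice 6: Δl = 2.8/cos30.4° = 3.246 m; N'_6 = 158·cos30.4° = 136.3; c'Δl = 48.37; W sinα = 80.0
Slice 7: Δl = 2.8/cos40.0° = 3.655 m; N'_7 = 62·cos40.0° = 47.5; c'Δl = 54.46; W sinα = 39.9
Σc'Δl = 283.4 kN/m; ΣN' = 1002.0 kN/m; ΣW sinα = 285.1 kN/m
Resisting = 283.4 + 1002.0·tan26.5° = 283.4 + 499.6 = 782.9 kN/m
FS = 782.9 / 285.1 = 2.746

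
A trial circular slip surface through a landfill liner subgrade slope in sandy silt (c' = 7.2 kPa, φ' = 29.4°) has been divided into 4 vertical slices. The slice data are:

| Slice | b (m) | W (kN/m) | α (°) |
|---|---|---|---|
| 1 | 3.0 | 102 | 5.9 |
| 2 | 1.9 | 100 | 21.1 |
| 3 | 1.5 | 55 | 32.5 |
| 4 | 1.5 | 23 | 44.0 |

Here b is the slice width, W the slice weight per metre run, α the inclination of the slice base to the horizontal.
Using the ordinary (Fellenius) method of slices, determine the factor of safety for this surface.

Ordinary method of slices: FS = Σ[c'·Δl_i + (W_i cosα_i)·tanφ'] / Σ W_i sinα_i, with Δl_i = b_i / cosα_i.
Slice 1: Δl = 3.0/cos5.9° = 3.016 m; N'_1 = 102·cos5.9° = 101.5; c'Δl = 21.72; W sinα = 10.5
Slice 2: Δl = 1.9/cos21.1° = 2.037 m; N'_2 = 100·cos21.1° = 93.3; c'Δl = 14.66; W sinα = 36.0
Slice 3: Δl = 1.5/cos32.5° = 1.779 m; N'_3 = 55·cos32.5° = 46.4; c'Δl = 12.81; W sinα = 29.6
Slice 4: Δl = 1.5/cos44.0° = 2.085 m; N'_4 = 23·cos44.0° = 16.5; c'Δl = 15.01; W sinα = 16.0
Σc'Δl = 64.2 kN/m; ΣN' = 257.7 kN/m; ΣW sinα = 92.0 kN/m
Resisting = 64.2 + 257.7·tan29.4° = 64.2 + 145.2 = 209.4 kN/m
FS = 209.4 / 92.0 = 2.276

FS = 2.28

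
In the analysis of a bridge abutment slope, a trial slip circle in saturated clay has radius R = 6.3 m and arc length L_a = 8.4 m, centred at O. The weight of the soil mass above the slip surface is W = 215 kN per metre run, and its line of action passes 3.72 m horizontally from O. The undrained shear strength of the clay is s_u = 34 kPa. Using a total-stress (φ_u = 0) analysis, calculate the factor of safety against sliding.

Taking moments about the centre O, the resisting moment is provided by the undrained shear strength acting along the arc:
M_R = s_u·L_a·R = 34·8.40·6.3 = 1799.3 kN·m/m
M_D = W·d = 215·3.72 = 799.8 kN·m/m
FS = M_R / M_D = 1799.3 / 799.8 = 2.250

FS = 2.25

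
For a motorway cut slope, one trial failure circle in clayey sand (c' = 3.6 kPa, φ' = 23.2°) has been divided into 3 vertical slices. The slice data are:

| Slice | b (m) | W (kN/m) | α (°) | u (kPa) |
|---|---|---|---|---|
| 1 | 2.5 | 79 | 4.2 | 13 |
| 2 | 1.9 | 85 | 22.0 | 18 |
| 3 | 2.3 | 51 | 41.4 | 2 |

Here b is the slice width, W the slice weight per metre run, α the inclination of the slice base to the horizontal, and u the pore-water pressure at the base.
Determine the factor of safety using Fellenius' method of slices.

FS = 1.11

Ordinary method of slices: FS = Σ[c'·Δl_i + (W_i cosα_i − u_i·Δl_i)·tanφ'] / Σ W_i sinα_i, with Δl_i = b_i / cosα_i.
Slice 1: Δl = 2.5/cos4.2° = 2.507 m; N'_1 = 79·cos4.2° − 13·2.507 = 46.2; c'Δl = 9.02; W sinα = 5.8
Slice 2: Δl = 1.9/cos22.0° = 2.049 m; N'_2 = 85·cos22.0° − 18·2.049 = 41.9; c'Δl = 7.38; W sinα = 31.8
Slice 3: Δl = 2.3/cos41.4° = 3.066 m; N'_3 = 51·cos41.4° − 2·3.066 = 32.1; c'Δl = 11.04; W sinα = 33.7
Σc'Δl = 27.4 kN/m; ΣN' = 120.2 kN/m; ΣW sinα = 71.4 kN/m
Resisting = 27.4 + 120.2·tan23.2° = 27.4 + 51.5 = 79.0 kN/m
FS = 79.0 / 71.4 = 1.107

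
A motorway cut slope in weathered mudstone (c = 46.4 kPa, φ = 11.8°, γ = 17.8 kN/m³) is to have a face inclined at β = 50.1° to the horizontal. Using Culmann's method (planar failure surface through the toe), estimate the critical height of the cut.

Culmann's analysis gives the critical failure plane at α_cr = (β + φ)/2 = (50.1 + 11.8)/2 = 31.0°, and the critical height
H_c = (4c/γ) · sinβ cosφ / [1 − cos(β − φ)]
    = (4·46.4/17.8) · sin50.1°·cos11.8° / [1 − cos(38.3°)]
    = 10.427 · 0.7672·0.9789 / [1 − 0.7848]
    = 10.427 · 0.7510 / 0.2152
    = 36.38 m

H_c = 36.38 m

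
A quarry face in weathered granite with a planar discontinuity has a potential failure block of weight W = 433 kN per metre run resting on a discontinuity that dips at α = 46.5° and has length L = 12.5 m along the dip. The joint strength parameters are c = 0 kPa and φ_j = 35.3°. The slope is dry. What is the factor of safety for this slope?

FS = 0.67

Resolving the block weight along and normal to the plane and applying the Mohr–Coulomb strength on the joint:
N' = W cosα = 433·cos46.5° = 298.1 kN/m
Driving force T = W sinα = 433·sin46.5° = 314.1 kN/m
Resisting force R = c·L + N'·tanφ_j = 0·12.5 + 298.1·tan35.3° = 0.0 + 211.0 = 211.0 kN/m
FS = R / T = 211.0 / 314.1 = 0.672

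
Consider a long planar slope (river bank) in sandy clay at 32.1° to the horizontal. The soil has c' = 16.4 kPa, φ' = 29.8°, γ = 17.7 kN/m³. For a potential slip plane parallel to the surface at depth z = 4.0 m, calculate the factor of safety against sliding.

FS = 1.43

For an infinite slope with a slip plane parallel to the surface (no pore pressure): FS = [c' + γz cos²β tanφ'] / [γz sinβ cosβ].
γz = 17.7·4.0 = 70.80 kN/m²
Numerator = 16.4 + 70.80·cos²32.1°·tan29.8° = 16.4 + 70.80·0.7176·0.5727 = 45.498 kPa
Denominator = 70.80·sin32.1°·cos32.1° = 70.80·0.5314·0.8471 = 31.871 kPa
FS = 45.498 / 31.871 = 1.428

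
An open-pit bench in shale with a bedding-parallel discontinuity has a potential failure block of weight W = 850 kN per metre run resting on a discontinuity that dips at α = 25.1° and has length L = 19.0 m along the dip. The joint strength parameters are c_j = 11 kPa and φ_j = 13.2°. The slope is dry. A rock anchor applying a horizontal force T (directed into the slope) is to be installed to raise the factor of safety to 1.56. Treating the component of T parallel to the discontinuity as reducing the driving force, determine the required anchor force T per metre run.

Resolving forces along and normal to the sliding plane, with the horizontal anchor force T adding T·sinα to the effective normal force and T·cosα acting up the plane against the driving force:
FS = [c_jL + (W cosα + T sinα) tanφ_j] / [W sinα − T cosα]
Without the anchor: N' = 769.7 kN/m, driving T_d = 360.6 kN/m, resisting R = 11·19.0 + 769.7·tan13.2° = 389.5 kN/m, FS = 1.08.
Setting FS = 1.56 and solving for T:
1.56·(360.6 − T cos25.1°) = 389.5 + T sin25.1°·tan13.2°
T·(sin25.1°·tan13.2° + 1.56·cos25.1°) = 1.56·360.6 − 389.5
T·(0.4242·0.2345 + 1.56·0.9056) = 562.5 − 389.5 = 172.9
T·1.5122 = 172.9
T = 114.4 kN/m

T = 114 kN/m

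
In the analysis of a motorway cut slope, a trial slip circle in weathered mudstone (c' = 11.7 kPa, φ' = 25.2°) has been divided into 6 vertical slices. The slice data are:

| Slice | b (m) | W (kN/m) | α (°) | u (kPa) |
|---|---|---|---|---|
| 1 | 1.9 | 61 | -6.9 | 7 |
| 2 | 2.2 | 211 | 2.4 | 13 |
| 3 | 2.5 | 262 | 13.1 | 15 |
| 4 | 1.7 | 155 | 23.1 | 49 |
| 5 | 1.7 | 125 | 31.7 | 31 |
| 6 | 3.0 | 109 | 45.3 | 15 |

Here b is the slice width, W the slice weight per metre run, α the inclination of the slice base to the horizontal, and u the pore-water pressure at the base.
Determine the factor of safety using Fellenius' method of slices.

FS = 1.64

Ordinary method of slices: FS = Σ[c'·Δl_i + (W_i cosα_i − u_i·Δl_i)·tanφ'] / Σ W_i sinα_i, with Δl_i = b_i / cosα_i.
Slice 1: Δl = 1.9/cos(-6.9°) = 1.914 m; N'_1 = 61·cos(-6.9°) − 7·1.914 = 47.2; c'Δl = 22.39; W sinα = -7.3
Slice 2: Δl = 2.2/cos2.4° = 2.202 m; N'_2 = 211·cos2.4° − 13·2.202 = 182.2; c'Δl = 25.76; W sinα = 8.8
Slice 3: Δl = 2.5/cos13.1° = 2.567 m; N'_3 = 262·cos13.1° − 15·2.567 = 216.7; c'Δl = 30.03; W sinα = 59.4
Slice 4: Δl = 1.7/cos23.1° = 1.848 m; N'_4 = 155·cos23.1° − 49·1.848 = 52.0; c'Δl = 21.62; W sinα = 60.8
Slice 5: Δl = 1.7/cos31.7° = 1.998 m; N'_5 = 125·cos31.7° − 31·1.998 = 44.4; c'Δl = 23.38; W sinα = 65.7
Slice 6: Δl = 3.0/cos45.3° = 4.265 m; N'_6 = 109·cos45.3° − 15·4.265 = 12.7; c'Δl = 49.90; W sinα = 77.5
Σc'Δl = 173.1 kN/m; ΣN' = 555.1 kN/m; ΣW sinα = 264.9 kN/m
Resisting = 173.1 + 555.1·tan25.2° = 173.1 + 261.2 = 434.3 kN/m
FS = 434.3 / 264.9 = 1.640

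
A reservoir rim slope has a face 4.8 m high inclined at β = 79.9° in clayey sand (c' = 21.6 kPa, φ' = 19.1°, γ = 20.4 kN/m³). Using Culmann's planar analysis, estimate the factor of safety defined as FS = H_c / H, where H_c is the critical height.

H_c = (4c'/γ) · sinβ cosφ' / [1 − cos(β − φ')]
    = (4·21.6/20.4) · sin79.9°·cos19.1° / [1 − cos60.8°]
    = 4.235 · 0.9303 / 0.5121 = 7.69 m
FS = H_c / H = 7.69 / 4.8 = 1.603

FS = 1.60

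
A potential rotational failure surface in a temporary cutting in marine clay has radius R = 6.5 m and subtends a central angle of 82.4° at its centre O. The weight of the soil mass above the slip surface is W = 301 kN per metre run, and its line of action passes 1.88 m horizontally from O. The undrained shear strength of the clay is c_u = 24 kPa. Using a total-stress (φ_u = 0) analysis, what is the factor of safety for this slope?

FS = 2.58

Taking moments about the centre O, the resisting moment is provided by the undrained shear strength acting along the arc:
Arc length L_a = R·θ = 6.5·(82.4°·π/180) = 6.5·1.4382 = 9.35 m
M_R = c_u·L_a·R = 24·9.35·6.5 = 1458.3 kN·m/m
M_D = W·d = 301·1.88 = 565.9 kN·m/m
FS = M_R / M_D = 1458.3 / 565.9 = 2.577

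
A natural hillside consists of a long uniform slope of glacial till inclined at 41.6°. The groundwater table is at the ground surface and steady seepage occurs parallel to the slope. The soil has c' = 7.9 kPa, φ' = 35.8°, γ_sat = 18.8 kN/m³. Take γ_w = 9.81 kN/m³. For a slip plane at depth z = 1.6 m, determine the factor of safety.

FS = 0.92

With seepage parallel to the slope and the water table at the surface, the effective normal stress on the slip plane uses the buoyant unit weight γ' = γ_sat − γ_w while the driving shear stress uses γ_sat:
FS = [c' + γ' z cos²β tanφ'] / [γ_sat z sinβ cosβ]
γ' = 18.8 − 9.81 = 8.99 kN/m³
Numerator = 7.9 + 8.99·1.6·cos²41.6°·tan35.8° = 7.9 + 8.99·1.6·0.5592·0.7212 = 13.701 kPa
Denominator = 18.8·1.6·sin41.6°·cos41.6° = 18.8·1.6·0.6639·0.7478 = 14.934 kPa
FS = 13.701 / 14.934 = 0.917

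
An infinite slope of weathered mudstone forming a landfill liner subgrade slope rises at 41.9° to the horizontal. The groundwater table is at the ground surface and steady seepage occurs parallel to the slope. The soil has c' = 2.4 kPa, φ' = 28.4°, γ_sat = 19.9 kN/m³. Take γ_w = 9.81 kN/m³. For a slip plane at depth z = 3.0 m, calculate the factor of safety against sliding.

FS = 0.39

With seepage parallel to the slope and the water table at the surface, the effective normal stress on the slip plane uses the buoyant unit weight γ' = γ_sat − γ_w while the driving shear stress uses γ_sat:
FS = [c' + γ' z cos²β tanφ'] / [γ_sat z sinβ cosβ]
γ' = 19.9 − 9.81 = 10.09 kN/m³
Numerator = 2.4 + 10.09·3.0·cos²41.9°·tan28.4° = 2.4 + 10.09·3.0·0.5540·0.5407 = 11.467 kPa
Denominator = 19.9·3.0·sin41.9°·cos41.9° = 19.9·3.0·0.6678·0.7443 = 29.675 kPa
FS = 11.467 / 29.675 = 0.386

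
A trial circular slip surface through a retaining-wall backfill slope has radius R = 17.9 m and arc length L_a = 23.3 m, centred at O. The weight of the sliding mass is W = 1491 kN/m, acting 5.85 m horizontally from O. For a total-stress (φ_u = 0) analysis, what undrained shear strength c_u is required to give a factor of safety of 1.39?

c_u = 29.1 kPa

FS = c_u·L_a·R / (W·d), so c_u = FS·W·d / (L_a·R).
c_u = 1.39·1491·5.85 / (23.30·17.9) = 12124.1 / 417.07 = 29.07 kPa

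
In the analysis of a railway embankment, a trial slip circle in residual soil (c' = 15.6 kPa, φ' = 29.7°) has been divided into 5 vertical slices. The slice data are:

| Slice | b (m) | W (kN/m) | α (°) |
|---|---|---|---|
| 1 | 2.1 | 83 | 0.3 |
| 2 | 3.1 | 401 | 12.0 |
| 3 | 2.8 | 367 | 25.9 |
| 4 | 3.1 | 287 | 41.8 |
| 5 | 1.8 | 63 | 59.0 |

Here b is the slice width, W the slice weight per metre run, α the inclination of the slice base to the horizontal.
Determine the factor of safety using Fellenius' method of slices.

Ordinary method of slices: FS = Σ[c'·Δl_i + (W_i cosα_i)·tanφ'] / Σ W_i sinα_i, with Δl_i = b_i / cosα_i.
Slice 1: Δl = 2.1/cos0.3° = 2.100 m; N'_1 = 83·cos0.3° = 83.0; c'Δl = 32.76; W sinα = 0.4
Slice 2: Δl = 3.1/cos12.0° = 3.169 m; N'_2 = 401·cos12.0° = 392.2; c'Δl = 49.44; W sinα = 83.4
Slice 3: Δl = 2.8/cos25.9° = 3.113 m; N'_3 = 367·cos25.9° = 330.1; c'Δl = 48.56; W sinα = 160.3
Slice 4: Δl = 3.1/cos41.8° = 4.158 m; N'_4 = 287·cos41.8° = 214.0; c'Δl = 64.87; W sinα = 191.3
Slice 5: Δl = 1.8/cos59.0° = 3.495 m; N'_5 = 63·cos59.0° = 32.4; c'Δl = 54.52; W sinα = 54.0
Σc'Δl = 250.1 kN/m; ΣN' = 1051.8 kN/m; ΣW sinα = 489.4 kN/m
Resisting = 250.1 + 1051.8·tan29.7° = 250.1 + 599.9 = 850.1 kN/m
FS = 850.1 / 489.4 = 1.737

FS = 1.74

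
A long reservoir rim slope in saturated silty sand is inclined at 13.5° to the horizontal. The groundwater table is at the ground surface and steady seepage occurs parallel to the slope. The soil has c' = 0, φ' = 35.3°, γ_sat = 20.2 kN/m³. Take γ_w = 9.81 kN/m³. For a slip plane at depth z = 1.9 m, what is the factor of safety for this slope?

FS = 1.52

With seepage parallel to the slope and the water table at the surface, the effective normal stress on the slip plane uses the buoyant unit weight γ' = γ_sat − γ_w while the driving shear stress uses γ_sat:
FS = [c' + γ' z cos²β tanφ'] / [γ_sat z sinβ cosβ]
(For c' = 0 this reduces to FS = (γ'/γ_sat)·tanφ'/tanβ.)
γ' = 20.2 − 9.81 = 10.39 kN/m³
Numerator = 0.0 + 10.39·1.9·cos²13.5°·tan35.3° = 0.0 + 10.39·1.9·0.9455·0.7080 = 13.216 kPa
Denominator = 20.2·1.9·sin13.5°·cos13.5° = 20.2·1.9·0.2334·0.9724 = 8.712 kPa
FS = 13.216 / 8.712 = 1.517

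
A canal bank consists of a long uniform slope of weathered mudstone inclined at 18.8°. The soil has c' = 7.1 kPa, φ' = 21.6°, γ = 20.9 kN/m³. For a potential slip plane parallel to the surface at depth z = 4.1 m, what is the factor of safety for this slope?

For an infinite slope with a slip plane parallel to the surface (no pore pressure): FS = [c' + γz cos²β tanφ'] / [γz sinβ cosβ].
γz = 20.9·4.1 = 85.69 kN/m²
Numerator = 7.1 + 85.69·cos²18.8°·tan21.6° = 7.1 + 85.69·0.8961·0.3959 = 37.504 kPa
Denominator = 85.69·sin18.8°·cos18.8° = 85.69·0.3223·0.9466 = 26.142 kPa
FS = 37.504 / 26.142 = 1.435

FS = 1.43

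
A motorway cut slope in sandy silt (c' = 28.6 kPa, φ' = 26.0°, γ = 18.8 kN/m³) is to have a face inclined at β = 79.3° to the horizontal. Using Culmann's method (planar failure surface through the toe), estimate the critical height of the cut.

H_c = 13.36 m

Culmann's analysis gives the critical failure plane at α_cr = (β + φ')/2 = (79.3 + 26.0)/2 = 52.6°, and the critical height
H_c = (4c'/γ) · sinβ cosφ' / [1 − cos(β − φ')]
    = (4·28.6/18.8) · sin79.3°·cos26.0° / [1 − cos(53.3°)]
    = 6.085 · 0.9826·0.8988 / [1 − 0.5976]
    = 6.085 · 0.8832 / 0.4024
    = 13.36 m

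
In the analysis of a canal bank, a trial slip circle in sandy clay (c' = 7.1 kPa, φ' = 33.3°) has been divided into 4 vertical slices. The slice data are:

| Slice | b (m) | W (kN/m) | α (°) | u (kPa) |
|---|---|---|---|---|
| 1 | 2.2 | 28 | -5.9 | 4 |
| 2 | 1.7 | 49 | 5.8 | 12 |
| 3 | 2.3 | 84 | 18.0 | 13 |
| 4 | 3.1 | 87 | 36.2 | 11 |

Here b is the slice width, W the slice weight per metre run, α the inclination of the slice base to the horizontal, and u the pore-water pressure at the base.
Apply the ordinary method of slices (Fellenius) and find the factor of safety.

Ordinary method of slices: FS = Σ[c'·Δl_i + (W_i cosα_i − u_i·Δl_i)·tanφ'] / Σ W_i sinα_i, with Δl_i = b_i / cosα_i.
Slice 1: Δl = 2.2/cos(-5.9°) = 2.212 m; N'_1 = 28·cos(-5.9°) − 4·2.212 = 19.0; c'Δl = 15.70; W sinα = -2.9
Slice 2: Δl = 1.7/cos5.8° = 1.709 m; N'_2 = 49·cos5.8° − 12·1.709 = 28.2; c'Δl = 12.13; W sinα = 5.0
Slice 3: Δl = 2.3/cos18.0° = 2.418 m; N'_3 = 84·cos18.0° − 13·2.418 = 48.5; c'Δl = 17.17; W sinα = 26.0
Slice 4: Δl = 3.1/cos36.2° = 3.842 m; N'_4 = 87·cos36.2° − 11·3.842 = 27.9; c'Δl = 27.28; W sinα = 51.4
Σc'Δl = 72.3 kN/m; ΣN' = 123.6 kN/m; ΣW sinα = 79.4 kN/m
Resisting = 72.3 + 123.6·tan33.3° = 72.3 + 81.2 = 153.5 kN/m
FS = 153.5 / 79.4 = 1.933

FS = 1.93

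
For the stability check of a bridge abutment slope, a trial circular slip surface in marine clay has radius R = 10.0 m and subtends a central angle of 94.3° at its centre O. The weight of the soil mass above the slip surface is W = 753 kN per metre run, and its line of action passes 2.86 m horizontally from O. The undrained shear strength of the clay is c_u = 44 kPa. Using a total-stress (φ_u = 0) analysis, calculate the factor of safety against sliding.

FS = 3.36

Taking moments about the centre O, the resisting moment is provided by the undrained shear strength acting along the arc:
Arc length L_a = R·θ = 10.0·(94.3°·π/180) = 10.0·1.6458 = 16.46 m
M_R = c_u·L_a·R = 44·16.46·10.0 = 7241.7 kN·m/m
M_D = W·d = 753·2.86 = 2153.6 kN·m/m
FS = M_R / M_D = 7241.7 / 2153.6 = 3.363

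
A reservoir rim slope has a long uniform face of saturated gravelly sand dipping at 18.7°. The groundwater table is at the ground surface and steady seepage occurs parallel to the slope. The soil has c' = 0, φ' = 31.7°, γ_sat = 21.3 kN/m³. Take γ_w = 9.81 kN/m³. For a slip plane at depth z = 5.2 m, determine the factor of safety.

FS = 0.98

With seepage parallel to the slope and the water table at the surface, the effective normal stress on the slip plane uses the buoyant unit weight γ' = γ_sat − γ_w while the driving shear stress uses γ_sat:
FS = [c' + γ' z cos²β tanφ'] / [γ_sat z sinβ cosβ]
(For c' = 0 this reduces to FS = (γ'/γ_sat)·tanφ'/tanβ.)
γ' = 21.3 − 9.81 = 11.49 kN/m³
Numerator = 0.0 + 11.49·5.2·cos²18.7°·tan31.7° = 0.0 + 11.49·5.2·0.8972·0.6176 = 33.108 kPa
Denominator = 21.3·5.2·sin18.7°·cos18.7° = 21.3·5.2·0.3206·0.9472 = 33.636 kPa
FS = 33.108 / 33.636 = 0.984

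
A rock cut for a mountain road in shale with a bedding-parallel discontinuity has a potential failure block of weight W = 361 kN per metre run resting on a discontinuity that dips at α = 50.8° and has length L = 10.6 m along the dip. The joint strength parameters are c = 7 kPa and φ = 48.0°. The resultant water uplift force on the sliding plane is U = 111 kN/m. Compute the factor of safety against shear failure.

Resolving the block weight along and normal to the plane and applying the Mohr–Coulomb strength on the joint:
N' = W cosα − U = 361·cos50.8° − 111 = 117.2 kN/m
Driving force T = W sinα = 361·sin50.8° = 279.8 kN/m
Resisting force R = c·L + N'·tanφ = 7·10.6 + 117.2·tan48.0° = 74.2 + 130.1 = 204.3 kN/m
FS = R / T = 204.3 / 279.8 = 0.730

FS = 0.73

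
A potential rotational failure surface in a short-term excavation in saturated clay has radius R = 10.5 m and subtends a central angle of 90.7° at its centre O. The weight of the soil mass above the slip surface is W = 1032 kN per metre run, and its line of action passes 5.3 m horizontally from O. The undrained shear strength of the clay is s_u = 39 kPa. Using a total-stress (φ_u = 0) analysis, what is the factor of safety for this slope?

FS = 1.24

Taking moments about the centre O, the resisting moment is provided by the undrained shear strength acting along the arc:
Arc length L_a = R·θ = 10.5·(90.7°·π/180) = 10.5·1.5830 = 16.62 m
M_R = s_u·L_a·R = 39·16.62·10.5 = 6806.6 kN·m/m
M_D = W·d = 1032·5.3 = 5469.6 kN·m/m
FS = M_R / M_D = 6806.6 / 5469.6 = 1.244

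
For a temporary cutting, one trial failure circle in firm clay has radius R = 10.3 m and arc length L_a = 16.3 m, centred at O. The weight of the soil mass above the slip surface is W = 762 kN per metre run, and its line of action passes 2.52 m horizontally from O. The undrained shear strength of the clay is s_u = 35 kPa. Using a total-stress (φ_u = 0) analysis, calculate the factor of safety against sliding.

FS = 3.06

Taking moments about the centre O, the resisting moment is provided by the undrained shear strength acting along the arc:
M_R = s_u·L_a·R = 35·16.30·10.3 = 5876.2 kN·m/m
M_D = W·d = 762·2.52 = 1920.2 kN·m/m
FS = M_R / M_D = 5876.2 / 1920.2 = 3.060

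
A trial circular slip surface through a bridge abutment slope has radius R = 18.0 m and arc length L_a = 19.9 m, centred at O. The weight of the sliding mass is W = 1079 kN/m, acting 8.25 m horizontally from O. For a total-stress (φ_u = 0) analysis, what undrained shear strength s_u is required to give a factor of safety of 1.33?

s_u = 33.1 kPa

FS = s_u·L_a·R / (W·d), so s_u = FS·W·d / (L_a·R).
s_u = 1.33·1079·8.25 / (19.90·18.0) = 11839.3 / 358.20 = 33.05 kPa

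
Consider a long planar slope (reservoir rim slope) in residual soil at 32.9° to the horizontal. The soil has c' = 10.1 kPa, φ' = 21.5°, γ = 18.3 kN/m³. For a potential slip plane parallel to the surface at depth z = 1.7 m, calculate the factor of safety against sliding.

FS = 1.32

For an infinite slope with a slip plane parallel to the surface (no pore pressure): FS = [c' + γz cos²β tanφ'] / [γz sinβ cosβ].
γz = 18.3·1.7 = 31.11 kN/m²
Numerator = 10.1 + 31.11·cos²32.9°·tan21.5° = 10.1 + 31.11·0.7050·0.3939 = 18.739 kPa
Denominator = 31.11·sin32.9°·cos32.9° = 31.11·0.5432·0.8396 = 14.188 kPa
FS = 18.739 / 14.188 = 1.321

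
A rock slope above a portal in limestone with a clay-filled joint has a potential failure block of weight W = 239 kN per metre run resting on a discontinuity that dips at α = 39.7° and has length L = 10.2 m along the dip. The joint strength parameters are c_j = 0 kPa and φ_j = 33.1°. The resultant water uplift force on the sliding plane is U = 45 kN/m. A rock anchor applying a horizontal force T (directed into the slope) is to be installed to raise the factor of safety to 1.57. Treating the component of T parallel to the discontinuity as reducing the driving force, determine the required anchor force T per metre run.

Resolving forces along and normal to the sliding plane, with the horizontal anchor force T adding T·sinα to the effective normal force and T·cosα acting up the plane against the driving force:
FS = [c_jL + (W cosα − U + T sinα) tanφ_j] / [W sinα − T cosα]
Without the anchor: N' = 138.9 kN/m, driving T_d = 152.7 kN/m, resisting R = 0·10.2 + 138.9·tan33.1° = 90.5 kN/m, FS = 0.59.
Setting FS = 1.57 and solving for T:
1.57·(152.7 − T cos39.7°) = 90.5 + T sin39.7°·tan33.1°
T·(sin39.7°·tan33.1° + 1.57·cos39.7°) = 1.57·152.7 − 90.5
T·(0.6388·0.6519 + 1.57·0.7694) = 239.7 − 90.5 = 149.1
T·1.6244 = 149.1
T = 91.8 kN/m

T = 92 kN/m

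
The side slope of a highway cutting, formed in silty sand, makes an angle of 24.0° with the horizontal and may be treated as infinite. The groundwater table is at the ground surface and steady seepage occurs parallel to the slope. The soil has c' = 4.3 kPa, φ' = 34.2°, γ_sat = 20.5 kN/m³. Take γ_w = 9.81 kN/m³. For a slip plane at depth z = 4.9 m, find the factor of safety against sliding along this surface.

FS = 0.91

With seepage parallel to the slope and the water table at the surface, the effective normal stress on the slip plane uses the buoyant unit weight γ' = γ_sat − γ_w while the driving shear stress uses γ_sat:
FS = [c' + γ' z cos²β tanφ'] / [γ_sat z sinβ cosβ]
γ' = 20.5 − 9.81 = 10.69 kN/m³
Numerator = 4.3 + 10.69·4.9·cos²24.0°·tan34.2° = 4.3 + 10.69·4.9·0.8346·0.6796 = 34.009 kPa
Denominator = 20.5·4.9·sin24.0°·cos24.0° = 20.5·4.9·0.4067·0.9135 = 37.324 kPa
FS = 34.009 / 37.324 = 0.911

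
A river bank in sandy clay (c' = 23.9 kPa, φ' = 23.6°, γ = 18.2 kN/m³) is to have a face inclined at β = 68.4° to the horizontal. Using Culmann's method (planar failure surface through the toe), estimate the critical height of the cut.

Culmann's analysis gives the critical failure plane at α_cr = (β + φ')/2 = (68.4 + 23.6)/2 = 46.0°, and the critical height
H_c = (4c'/γ) · sinβ cosφ' / [1 − cos(β − φ')]
    = (4·23.9/18.2) · sin68.4°·cos23.6° / [1 − cos(44.8°)]
    = 5.253 · 0.9298·0.9164 / [1 − 0.7096]
    = 5.253 · 0.8520 / 0.2904
    = 15.41 m

H_c = 15.41 m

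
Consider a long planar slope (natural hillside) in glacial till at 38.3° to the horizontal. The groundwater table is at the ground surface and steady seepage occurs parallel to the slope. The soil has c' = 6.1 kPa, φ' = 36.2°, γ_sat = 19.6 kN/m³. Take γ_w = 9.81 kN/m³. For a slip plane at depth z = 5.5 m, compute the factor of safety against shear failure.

With seepage parallel to the slope and the water table at the surface, the effective normal stress on the slip plane uses the buoyant unit weight γ' = γ_sat − γ_w while the driving shear stress uses γ_sat:
FS = [c' + γ' z cos²β tanφ'] / [γ_sat z sinβ cosβ]
γ' = 19.6 − 9.81 = 9.79 kN/m³
Numerator = 6.1 + 9.79·5.5·cos²38.3°·tan36.2° = 6.1 + 9.79·5.5·0.6159·0.7319 = 30.371 kPa
Denominator = 19.6·5.5·sin38.3°·cos38.3° = 19.6·5.5·0.6198·0.7848 = 52.433 kPa
FS = 30.371 / 52.433 = 0.579

FS = 0.58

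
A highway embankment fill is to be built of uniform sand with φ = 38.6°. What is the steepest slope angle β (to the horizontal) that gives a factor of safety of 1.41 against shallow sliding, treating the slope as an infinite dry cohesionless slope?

β = 29.5°

For an infinite dry cohesionless slope FS = tanφ/tanβ, so tanβ = tanφ / FS.
tanβ = tan38.6° / 1.41 = 0.7983 / 1.41 = 0.5662
β = arctan(0.5662) = 29.52°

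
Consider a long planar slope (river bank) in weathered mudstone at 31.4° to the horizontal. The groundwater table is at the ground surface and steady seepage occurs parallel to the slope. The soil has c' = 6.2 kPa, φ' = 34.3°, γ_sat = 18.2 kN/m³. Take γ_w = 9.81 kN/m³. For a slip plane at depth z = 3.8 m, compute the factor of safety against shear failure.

FS = 0.72

With seepage parallel to the slope and the water table at the surface, the effective normal stress on the slip plane uses the buoyant unit weight γ' = γ_sat − γ_w while the driving shear stress uses γ_sat:
FS = [c' + γ' z cos²β tanφ'] / [γ_sat z sinβ cosβ]
γ' = 18.2 − 9.81 = 8.39 kN/m³
Numerator = 6.2 + 8.39·3.8·cos²31.4°·tan34.3° = 6.2 + 8.39·3.8·0.7285·0.6822 = 22.045 kPa
Denominator = 18.2·3.8·sin31.4°·cos31.4° = 18.2·3.8·0.5210·0.8536 = 30.756 kPa
FS = 22.045 / 30.756 = 0.717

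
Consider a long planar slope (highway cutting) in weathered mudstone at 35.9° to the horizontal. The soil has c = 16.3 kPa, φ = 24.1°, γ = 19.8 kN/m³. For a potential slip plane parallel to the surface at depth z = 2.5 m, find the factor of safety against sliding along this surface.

FS = 1.31

For an infinite slope with a slip plane parallel to the surface (no pore pressure): FS = [c + γz cos²β tanφ] / [γz sinβ cosβ].
γz = 19.8·2.5 = 49.50 kN/m²
Numerator = 16.3 + 49.50·cos²35.9°·tan24.1° = 16.3 + 49.50·0.6562·0.4473 = 30.829 kPa
Denominator = 49.50·sin35.9°·cos35.9° = 49.50·0.5864·0.8100 = 23.512 kPa
FS = 30.829 / 23.512 = 1.311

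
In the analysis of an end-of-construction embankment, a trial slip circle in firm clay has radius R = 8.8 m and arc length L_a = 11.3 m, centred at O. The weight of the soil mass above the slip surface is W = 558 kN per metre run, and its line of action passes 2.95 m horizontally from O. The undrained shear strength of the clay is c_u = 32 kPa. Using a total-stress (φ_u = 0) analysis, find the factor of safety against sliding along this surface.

Taking moments about the centre O, the resisting moment is provided by the undrained shear strength acting along the arc:
M_R = c_u·L_a·R = 32·11.30·8.8 = 3182.1 kN·m/m
M_D = W·d = 558·2.95 = 1646.1 kN·m/m
FS = M_R / M_D = 3182.1 / 1646.1 = 1.933

FS = 1.93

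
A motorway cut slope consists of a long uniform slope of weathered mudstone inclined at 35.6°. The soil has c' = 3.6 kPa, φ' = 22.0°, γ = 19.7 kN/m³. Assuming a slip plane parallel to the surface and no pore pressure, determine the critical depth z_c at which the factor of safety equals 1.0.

z_c = 0.89 m

Setting FS = 1.00 in FS = [c' + γz cos²β tanφ'] / [γz sinβ cosβ] and solving for z:
z = c' / [γ cosβ (FS·sinβ − cosβ·tanφ')]
  = 3.6 / [19.7·cos35.6°·(1.00·sin35.6° − cos35.6°·tan22.0°)]
  = 3.6 / [19.7·0.8131·(1.00·0.5821 − 0.8131·0.4040)]
  = 3.6 / 4.0623 = 0.886 m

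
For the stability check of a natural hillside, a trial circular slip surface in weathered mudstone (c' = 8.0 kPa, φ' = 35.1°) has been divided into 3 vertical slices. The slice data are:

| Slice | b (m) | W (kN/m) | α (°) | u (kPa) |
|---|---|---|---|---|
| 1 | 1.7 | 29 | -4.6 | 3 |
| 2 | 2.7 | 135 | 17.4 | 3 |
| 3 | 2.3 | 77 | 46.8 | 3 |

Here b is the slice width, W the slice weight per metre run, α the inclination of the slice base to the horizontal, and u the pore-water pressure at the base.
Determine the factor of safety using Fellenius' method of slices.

Ordinary method of slices: FS = Σ[c'·Δl_i + (W_i cosα_i − u_i·Δl_i)·tanφ'] / Σ W_i sinα_i, with Δl_i = b_i / cosα_i.
Slice 1: Δl = 1.7/cos(-4.6°) = 1.705 m; N'_1 = 29·cos(-4.6°) − 3·1.705 = 23.8; c'Δl = 13.64; W sinα = -2.3
Slice 2: Δl = 2.7/cos17.4° = 2.829 m; N'_2 = 135·cos17.4° − 3·2.829 = 120.3; c'Δl = 22.64; W sinα = 40.4
Slice 3: Δl = 2.3/cos46.8° = 3.360 m; N'_3 = 77·cos46.8° − 3·3.360 = 42.6; c'Δl = 26.88; W sinα = 56.1
Σc'Δl = 63.2 kN/m; ΣN' = 186.8 kN/m; ΣW sinα = 94.2 kN/m
Resisting = 63.2 + 186.8·tan35.1° = 63.2 + 131.3 = 194.4 kN/m
FS = 194.4 / 94.2 = 2.064

FS = 2.06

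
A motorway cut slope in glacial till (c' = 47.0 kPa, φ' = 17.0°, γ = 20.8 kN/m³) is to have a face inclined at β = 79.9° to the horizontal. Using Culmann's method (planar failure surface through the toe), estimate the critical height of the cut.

Culmann's analysis gives the critical failure plane at α_cr = (β + φ')/2 = (79.9 + 17.0)/2 = 48.5°, and the critical height
H_c = (4c'/γ) · sinβ cosφ' / [1 − cos(β − φ')]
    = (4·47.0/20.8) · sin79.9°·cos17.0° / [1 − cos(62.9°)]
    = 9.038 · 0.9845·0.9563 / [1 − 0.4555]
    = 9.038 · 0.9415 / 0.5445
    = 15.63 m

H_c = 15.63 m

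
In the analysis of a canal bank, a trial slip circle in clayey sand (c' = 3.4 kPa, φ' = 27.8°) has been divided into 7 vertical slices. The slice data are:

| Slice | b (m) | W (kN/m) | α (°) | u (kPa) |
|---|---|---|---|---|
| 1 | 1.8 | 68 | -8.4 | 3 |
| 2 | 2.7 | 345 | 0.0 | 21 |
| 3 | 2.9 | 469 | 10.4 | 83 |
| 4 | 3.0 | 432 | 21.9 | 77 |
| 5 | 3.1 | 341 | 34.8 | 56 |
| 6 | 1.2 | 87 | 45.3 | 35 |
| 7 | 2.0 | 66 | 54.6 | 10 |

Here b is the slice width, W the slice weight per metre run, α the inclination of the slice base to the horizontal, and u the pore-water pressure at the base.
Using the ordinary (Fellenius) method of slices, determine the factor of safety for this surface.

FS = 0.89

Ordinary method of slices: FS = Σ[c'·Δl_i + (W_i cosα_i − u_i·Δl_i)·tanφ'] / Σ W_i sinα_i, with Δl_i = b_i / cosα_i.
Slice 1: Δl = 1.8/cos(-8.4°) = 1.820 m; N'_1 = 68·cos(-8.4°) − 3·1.820 = 61.8; c'Δl = 6.19; W sinα = -9.9
Slice 2: Δl = 2.7/cos0.0° = 2.700 m; N'_2 = 345·cos0.0° − 21·2.700 = 288.3; c'Δl = 9.18; W sinα = 0.0
Slice 3: Δl = 2.9/cos10.4° = 2.948 m; N'_3 = 469·cos10.4° − 83·2.948 = 216.6; c'Δl = 10.02; W sinα = 84.7
Slice 4: Δl = 3.0/cos21.9° = 3.233 m; N'_4 = 432·cos21.9° − 77·3.233 = 151.9; c'Δl = 10.99; W sinα = 161.1
Slice 5: Δl = 3.1/cos34.8° = 3.775 m; N'_5 = 341·cos34.8° − 56·3.775 = 68.6; c'Δl = 12.84; W sinα = 194.6
Slice 6: Δl = 1.2/cos45.3° = 1.706 m; N'_6 = 87·cos45.3° − 35·1.706 = 1.5; c'Δl = 5.80; W sinα = 61.8
Slice 7: Δl = 2.0/cos54.6° = 3.453 m; N'_7 = 66·cos54.6° − 10·3.453 = 3.7; c'Δl = 11.74; W sinα = 53.8
Σc'Δl = 66.8 kN/m; ΣN' = 792.3 kN/m; ΣW sinα = 546.1 kN/m
Resisting = 66.8 + 792.3·tan27.8° = 66.8 + 417.8 = 484.5 kN/m
FS = 484.5 / 546.1 = 0.887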